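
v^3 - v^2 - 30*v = v*(v - 6)*(v + 5)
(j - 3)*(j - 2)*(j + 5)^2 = j^4 + 5*j^3 - 19*j^2 - 65*j + 150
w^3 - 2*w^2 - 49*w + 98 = (w - 7)*(w - 2)*(w + 7)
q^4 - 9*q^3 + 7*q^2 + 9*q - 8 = (q - 8)*(q - 1)^2*(q + 1)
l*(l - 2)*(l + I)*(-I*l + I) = -I*l^4 + l^3 + 3*I*l^3 - 3*l^2 - 2*I*l^2 + 2*l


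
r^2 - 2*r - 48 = (r - 8)*(r + 6)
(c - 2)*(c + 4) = c^2 + 2*c - 8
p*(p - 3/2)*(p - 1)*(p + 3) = p^4 + p^3/2 - 6*p^2 + 9*p/2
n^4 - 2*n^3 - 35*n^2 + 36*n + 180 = (n - 6)*(n - 3)*(n + 2)*(n + 5)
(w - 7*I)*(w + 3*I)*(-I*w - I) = -I*w^3 - 4*w^2 - I*w^2 - 4*w - 21*I*w - 21*I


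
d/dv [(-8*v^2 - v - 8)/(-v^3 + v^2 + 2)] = (-v*(3*v - 2)*(8*v^2 + v + 8) + (-16*v - 1)*(-v^3 + v^2 + 2))/(-v^3 + v^2 + 2)^2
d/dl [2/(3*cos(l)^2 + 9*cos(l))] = 2*(2*cos(l) + 3)*sin(l)/(3*(cos(l) + 3)^2*cos(l)^2)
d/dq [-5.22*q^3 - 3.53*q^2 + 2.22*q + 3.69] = -15.66*q^2 - 7.06*q + 2.22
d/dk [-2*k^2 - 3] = -4*k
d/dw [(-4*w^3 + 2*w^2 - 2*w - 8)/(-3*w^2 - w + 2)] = 4*(3*w^2 - 4*w - 3)/(9*w^2 - 12*w + 4)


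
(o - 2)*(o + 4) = o^2 + 2*o - 8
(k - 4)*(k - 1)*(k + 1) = k^3 - 4*k^2 - k + 4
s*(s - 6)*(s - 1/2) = s^3 - 13*s^2/2 + 3*s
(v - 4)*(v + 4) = v^2 - 16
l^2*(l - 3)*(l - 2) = l^4 - 5*l^3 + 6*l^2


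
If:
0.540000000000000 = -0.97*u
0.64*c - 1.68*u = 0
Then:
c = -1.46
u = -0.56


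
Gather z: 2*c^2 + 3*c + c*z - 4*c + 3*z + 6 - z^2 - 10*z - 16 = 2*c^2 - c - z^2 + z*(c - 7) - 10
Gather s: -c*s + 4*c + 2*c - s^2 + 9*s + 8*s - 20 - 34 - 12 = 6*c - s^2 + s*(17 - c) - 66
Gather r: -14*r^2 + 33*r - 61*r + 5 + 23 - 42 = -14*r^2 - 28*r - 14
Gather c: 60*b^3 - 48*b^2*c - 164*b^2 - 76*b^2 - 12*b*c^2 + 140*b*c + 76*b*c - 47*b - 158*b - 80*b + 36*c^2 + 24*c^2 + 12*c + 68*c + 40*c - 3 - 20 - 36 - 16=60*b^3 - 240*b^2 - 285*b + c^2*(60 - 12*b) + c*(-48*b^2 + 216*b + 120) - 75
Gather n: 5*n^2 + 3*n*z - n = 5*n^2 + n*(3*z - 1)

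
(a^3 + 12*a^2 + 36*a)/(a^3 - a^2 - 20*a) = (a^2 + 12*a + 36)/(a^2 - a - 20)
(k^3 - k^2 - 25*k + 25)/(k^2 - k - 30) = (k^2 - 6*k + 5)/(k - 6)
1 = 1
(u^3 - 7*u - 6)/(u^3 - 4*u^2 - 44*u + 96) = (u^3 - 7*u - 6)/(u^3 - 4*u^2 - 44*u + 96)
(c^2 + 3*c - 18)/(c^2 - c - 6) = (c + 6)/(c + 2)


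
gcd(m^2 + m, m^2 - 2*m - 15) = 1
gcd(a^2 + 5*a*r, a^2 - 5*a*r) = a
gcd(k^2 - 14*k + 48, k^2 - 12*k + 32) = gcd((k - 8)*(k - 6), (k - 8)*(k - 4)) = k - 8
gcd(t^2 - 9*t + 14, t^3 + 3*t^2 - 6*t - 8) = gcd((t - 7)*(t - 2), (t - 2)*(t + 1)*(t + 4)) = t - 2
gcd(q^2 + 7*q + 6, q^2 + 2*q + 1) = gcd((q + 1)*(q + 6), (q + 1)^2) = q + 1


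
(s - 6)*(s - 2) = s^2 - 8*s + 12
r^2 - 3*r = r*(r - 3)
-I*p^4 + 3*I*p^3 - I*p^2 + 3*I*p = p*(p - 3)*(p - I)*(-I*p + 1)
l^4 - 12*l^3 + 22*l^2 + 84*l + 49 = (l - 7)^2*(l + 1)^2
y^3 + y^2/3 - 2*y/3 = y*(y - 2/3)*(y + 1)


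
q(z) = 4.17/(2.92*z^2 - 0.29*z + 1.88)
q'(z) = 4.17*(0.29 - 5.84*z)/(2.92*z^2 - 0.29*z + 1.88)^2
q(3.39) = 0.12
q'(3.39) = -0.07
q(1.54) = 0.50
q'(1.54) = -0.52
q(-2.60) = 0.19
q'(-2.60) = 0.13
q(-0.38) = 1.73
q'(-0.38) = 1.80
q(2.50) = 0.21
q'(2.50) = -0.16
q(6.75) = 0.03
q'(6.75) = -0.01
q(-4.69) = 0.06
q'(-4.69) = 0.03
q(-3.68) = 0.10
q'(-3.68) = 0.05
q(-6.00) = 0.04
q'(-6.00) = 0.01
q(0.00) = 2.22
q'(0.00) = 0.34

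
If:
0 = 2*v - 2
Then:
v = 1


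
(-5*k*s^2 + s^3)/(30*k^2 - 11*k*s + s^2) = s^2/(-6*k + s)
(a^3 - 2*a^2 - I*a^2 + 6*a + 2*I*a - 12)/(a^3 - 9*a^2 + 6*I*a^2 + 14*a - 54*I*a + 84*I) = (a^2 - I*a + 6)/(a^2 + a*(-7 + 6*I) - 42*I)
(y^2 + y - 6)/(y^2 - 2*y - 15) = (y - 2)/(y - 5)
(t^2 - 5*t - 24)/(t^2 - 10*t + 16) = (t + 3)/(t - 2)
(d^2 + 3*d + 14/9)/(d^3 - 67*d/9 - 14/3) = 1/(d - 3)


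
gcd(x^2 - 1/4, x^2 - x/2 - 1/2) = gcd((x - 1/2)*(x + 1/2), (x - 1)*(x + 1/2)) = x + 1/2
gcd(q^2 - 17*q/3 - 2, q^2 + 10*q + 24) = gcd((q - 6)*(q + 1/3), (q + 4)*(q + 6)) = 1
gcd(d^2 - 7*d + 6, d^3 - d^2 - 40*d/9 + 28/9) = 1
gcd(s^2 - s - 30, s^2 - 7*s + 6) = s - 6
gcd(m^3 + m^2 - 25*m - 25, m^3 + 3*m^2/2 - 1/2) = m + 1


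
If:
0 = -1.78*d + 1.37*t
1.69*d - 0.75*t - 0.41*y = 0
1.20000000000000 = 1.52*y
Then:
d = 0.45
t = 0.59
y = 0.79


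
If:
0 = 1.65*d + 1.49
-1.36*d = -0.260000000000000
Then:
No Solution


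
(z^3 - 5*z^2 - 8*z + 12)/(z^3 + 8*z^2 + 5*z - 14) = (z - 6)/(z + 7)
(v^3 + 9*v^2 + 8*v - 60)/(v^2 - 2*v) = v + 11 + 30/v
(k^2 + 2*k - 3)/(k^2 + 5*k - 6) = (k + 3)/(k + 6)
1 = 1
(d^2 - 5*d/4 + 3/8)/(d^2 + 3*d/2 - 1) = (d - 3/4)/(d + 2)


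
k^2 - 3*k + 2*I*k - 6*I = (k - 3)*(k + 2*I)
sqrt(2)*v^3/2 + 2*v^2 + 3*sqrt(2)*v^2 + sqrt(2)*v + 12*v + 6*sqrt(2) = (v + 6)*(v + sqrt(2))*(sqrt(2)*v/2 + 1)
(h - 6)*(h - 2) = h^2 - 8*h + 12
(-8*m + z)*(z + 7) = -8*m*z - 56*m + z^2 + 7*z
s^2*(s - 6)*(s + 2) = s^4 - 4*s^3 - 12*s^2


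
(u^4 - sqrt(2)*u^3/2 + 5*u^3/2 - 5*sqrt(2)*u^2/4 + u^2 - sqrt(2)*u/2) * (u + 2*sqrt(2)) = u^5 + 3*sqrt(2)*u^4/2 + 5*u^4/2 - u^3 + 15*sqrt(2)*u^3/4 - 5*u^2 + 3*sqrt(2)*u^2/2 - 2*u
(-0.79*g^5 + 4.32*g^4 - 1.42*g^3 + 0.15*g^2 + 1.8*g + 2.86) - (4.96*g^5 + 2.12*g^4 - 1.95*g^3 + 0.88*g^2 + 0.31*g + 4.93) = -5.75*g^5 + 2.2*g^4 + 0.53*g^3 - 0.73*g^2 + 1.49*g - 2.07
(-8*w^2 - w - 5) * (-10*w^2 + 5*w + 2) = 80*w^4 - 30*w^3 + 29*w^2 - 27*w - 10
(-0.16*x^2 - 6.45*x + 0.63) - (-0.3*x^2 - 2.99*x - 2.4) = 0.14*x^2 - 3.46*x + 3.03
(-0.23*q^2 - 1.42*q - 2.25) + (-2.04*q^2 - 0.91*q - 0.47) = -2.27*q^2 - 2.33*q - 2.72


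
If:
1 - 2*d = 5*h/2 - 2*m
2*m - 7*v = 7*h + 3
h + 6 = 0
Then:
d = 7*v/2 - 23/2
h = -6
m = 7*v/2 - 39/2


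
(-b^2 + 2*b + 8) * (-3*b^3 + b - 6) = 3*b^5 - 6*b^4 - 25*b^3 + 8*b^2 - 4*b - 48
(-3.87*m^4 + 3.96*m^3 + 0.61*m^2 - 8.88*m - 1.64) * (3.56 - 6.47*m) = 25.0389*m^5 - 39.3984*m^4 + 10.1509*m^3 + 59.6252*m^2 - 21.002*m - 5.8384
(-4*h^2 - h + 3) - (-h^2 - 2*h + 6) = -3*h^2 + h - 3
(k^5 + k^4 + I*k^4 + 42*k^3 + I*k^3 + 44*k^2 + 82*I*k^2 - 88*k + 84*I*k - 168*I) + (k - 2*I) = k^5 + k^4 + I*k^4 + 42*k^3 + I*k^3 + 44*k^2 + 82*I*k^2 - 87*k + 84*I*k - 170*I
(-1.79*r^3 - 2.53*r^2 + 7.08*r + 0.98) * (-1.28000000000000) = 2.2912*r^3 + 3.2384*r^2 - 9.0624*r - 1.2544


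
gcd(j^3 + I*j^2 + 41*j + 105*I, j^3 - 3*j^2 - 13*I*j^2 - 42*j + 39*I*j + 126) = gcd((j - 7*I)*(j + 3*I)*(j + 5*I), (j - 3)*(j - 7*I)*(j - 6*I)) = j - 7*I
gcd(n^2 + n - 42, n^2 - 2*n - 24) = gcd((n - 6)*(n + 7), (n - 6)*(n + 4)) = n - 6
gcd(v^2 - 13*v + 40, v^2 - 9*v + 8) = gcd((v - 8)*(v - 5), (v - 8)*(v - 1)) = v - 8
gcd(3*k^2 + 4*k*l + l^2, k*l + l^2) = k + l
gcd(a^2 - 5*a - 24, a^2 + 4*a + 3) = a + 3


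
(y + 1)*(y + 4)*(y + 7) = y^3 + 12*y^2 + 39*y + 28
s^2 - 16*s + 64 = (s - 8)^2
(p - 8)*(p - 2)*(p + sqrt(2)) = p^3 - 10*p^2 + sqrt(2)*p^2 - 10*sqrt(2)*p + 16*p + 16*sqrt(2)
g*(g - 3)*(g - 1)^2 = g^4 - 5*g^3 + 7*g^2 - 3*g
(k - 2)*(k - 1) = k^2 - 3*k + 2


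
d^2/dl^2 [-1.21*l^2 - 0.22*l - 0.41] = -2.42000000000000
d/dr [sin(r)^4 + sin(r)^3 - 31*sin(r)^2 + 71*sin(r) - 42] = (4*sin(r)^3 + 3*sin(r)^2 - 62*sin(r) + 71)*cos(r)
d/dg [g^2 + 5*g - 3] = 2*g + 5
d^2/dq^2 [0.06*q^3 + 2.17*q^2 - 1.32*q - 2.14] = 0.36*q + 4.34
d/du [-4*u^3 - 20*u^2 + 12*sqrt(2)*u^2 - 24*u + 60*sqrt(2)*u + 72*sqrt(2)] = -12*u^2 - 40*u + 24*sqrt(2)*u - 24 + 60*sqrt(2)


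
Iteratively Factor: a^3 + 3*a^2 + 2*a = (a)*(a^2 + 3*a + 2) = a*(a + 2)*(a + 1)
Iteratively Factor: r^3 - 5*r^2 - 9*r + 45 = (r - 3)*(r^2 - 2*r - 15) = (r - 5)*(r - 3)*(r + 3)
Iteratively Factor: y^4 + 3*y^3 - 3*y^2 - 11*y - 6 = (y - 2)*(y^3 + 5*y^2 + 7*y + 3) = (y - 2)*(y + 1)*(y^2 + 4*y + 3) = (y - 2)*(y + 1)^2*(y + 3)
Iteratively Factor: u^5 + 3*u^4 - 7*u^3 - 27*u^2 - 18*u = (u - 3)*(u^4 + 6*u^3 + 11*u^2 + 6*u) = (u - 3)*(u + 2)*(u^3 + 4*u^2 + 3*u) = (u - 3)*(u + 1)*(u + 2)*(u^2 + 3*u) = u*(u - 3)*(u + 1)*(u + 2)*(u + 3)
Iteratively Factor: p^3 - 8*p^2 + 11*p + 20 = (p + 1)*(p^2 - 9*p + 20) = (p - 4)*(p + 1)*(p - 5)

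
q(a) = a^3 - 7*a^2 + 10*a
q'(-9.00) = 379.00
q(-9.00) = -1386.00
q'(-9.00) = 379.00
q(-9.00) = -1386.00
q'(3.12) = -4.48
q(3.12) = -6.57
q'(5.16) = 17.64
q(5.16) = 2.61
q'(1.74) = -5.28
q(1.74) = 1.47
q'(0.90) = -0.17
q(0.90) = 4.06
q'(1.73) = -5.24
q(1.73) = 1.53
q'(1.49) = -4.20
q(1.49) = 2.67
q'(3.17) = -4.23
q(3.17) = -6.79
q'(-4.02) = 114.76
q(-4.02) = -218.29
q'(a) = 3*a^2 - 14*a + 10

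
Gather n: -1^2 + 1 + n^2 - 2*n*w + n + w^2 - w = n^2 + n*(1 - 2*w) + w^2 - w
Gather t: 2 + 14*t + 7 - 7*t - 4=7*t + 5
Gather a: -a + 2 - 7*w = -a - 7*w + 2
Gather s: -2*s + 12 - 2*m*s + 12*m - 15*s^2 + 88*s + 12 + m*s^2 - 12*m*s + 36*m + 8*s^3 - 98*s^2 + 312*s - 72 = 48*m + 8*s^3 + s^2*(m - 113) + s*(398 - 14*m) - 48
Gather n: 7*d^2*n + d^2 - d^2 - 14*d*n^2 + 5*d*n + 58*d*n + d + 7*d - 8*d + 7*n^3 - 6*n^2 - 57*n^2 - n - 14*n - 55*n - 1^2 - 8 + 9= 7*n^3 + n^2*(-14*d - 63) + n*(7*d^2 + 63*d - 70)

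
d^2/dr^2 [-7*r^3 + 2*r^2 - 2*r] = 4 - 42*r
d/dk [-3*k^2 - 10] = -6*k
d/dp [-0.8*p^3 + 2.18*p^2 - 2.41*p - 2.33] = -2.4*p^2 + 4.36*p - 2.41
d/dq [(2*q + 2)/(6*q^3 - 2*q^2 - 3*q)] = 2*(-12*q^3 - 16*q^2 + 4*q + 3)/(q^2*(36*q^4 - 24*q^3 - 32*q^2 + 12*q + 9))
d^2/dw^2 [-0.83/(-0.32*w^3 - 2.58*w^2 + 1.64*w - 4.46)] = (-(1.5936*w + 4.2828)*(0.32*w^3 + 2.58*w^2 - 1.64*w + 4.46) + 0.83*(0.96*w^2 + 5.16*w - 1.64)*(1.92*w^2 + 10.32*w - 3.28))/(0.32*w^3 + 2.58*w^2 - 1.64*w + 4.46)^3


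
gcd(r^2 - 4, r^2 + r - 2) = r + 2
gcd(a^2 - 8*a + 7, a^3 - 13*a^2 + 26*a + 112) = a - 7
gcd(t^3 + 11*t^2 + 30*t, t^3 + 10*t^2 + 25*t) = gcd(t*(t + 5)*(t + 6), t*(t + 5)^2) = t^2 + 5*t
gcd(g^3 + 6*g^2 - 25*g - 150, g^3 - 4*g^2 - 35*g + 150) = g^2 + g - 30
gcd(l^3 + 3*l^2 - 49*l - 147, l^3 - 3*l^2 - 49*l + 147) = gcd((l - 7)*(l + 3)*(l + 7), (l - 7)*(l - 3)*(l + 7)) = l^2 - 49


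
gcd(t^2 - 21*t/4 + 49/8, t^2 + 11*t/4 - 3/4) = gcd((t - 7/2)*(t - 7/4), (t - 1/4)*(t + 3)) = 1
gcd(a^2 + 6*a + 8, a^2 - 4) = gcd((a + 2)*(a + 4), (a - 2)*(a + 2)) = a + 2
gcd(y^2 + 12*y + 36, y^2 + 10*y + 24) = y + 6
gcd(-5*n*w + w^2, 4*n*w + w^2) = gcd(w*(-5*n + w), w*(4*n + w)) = w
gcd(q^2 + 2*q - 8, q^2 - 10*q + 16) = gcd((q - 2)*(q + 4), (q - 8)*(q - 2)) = q - 2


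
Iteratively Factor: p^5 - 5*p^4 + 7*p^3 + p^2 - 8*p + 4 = (p - 2)*(p^4 - 3*p^3 + p^2 + 3*p - 2) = (p - 2)*(p - 1)*(p^3 - 2*p^2 - p + 2) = (p - 2)*(p - 1)^2*(p^2 - p - 2) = (p - 2)^2*(p - 1)^2*(p + 1)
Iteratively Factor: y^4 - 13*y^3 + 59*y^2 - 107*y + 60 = (y - 1)*(y^3 - 12*y^2 + 47*y - 60) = (y - 3)*(y - 1)*(y^2 - 9*y + 20) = (y - 5)*(y - 3)*(y - 1)*(y - 4)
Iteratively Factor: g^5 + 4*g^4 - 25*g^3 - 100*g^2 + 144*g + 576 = (g - 4)*(g^4 + 8*g^3 + 7*g^2 - 72*g - 144) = (g - 4)*(g + 4)*(g^3 + 4*g^2 - 9*g - 36) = (g - 4)*(g - 3)*(g + 4)*(g^2 + 7*g + 12) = (g - 4)*(g - 3)*(g + 3)*(g + 4)*(g + 4)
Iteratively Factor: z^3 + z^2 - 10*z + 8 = (z - 1)*(z^2 + 2*z - 8) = (z - 2)*(z - 1)*(z + 4)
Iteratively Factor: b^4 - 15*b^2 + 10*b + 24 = (b + 1)*(b^3 - b^2 - 14*b + 24) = (b + 1)*(b + 4)*(b^2 - 5*b + 6) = (b - 3)*(b + 1)*(b + 4)*(b - 2)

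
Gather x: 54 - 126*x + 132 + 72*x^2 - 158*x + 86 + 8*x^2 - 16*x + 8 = 80*x^2 - 300*x + 280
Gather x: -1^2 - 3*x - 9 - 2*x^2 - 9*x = -2*x^2 - 12*x - 10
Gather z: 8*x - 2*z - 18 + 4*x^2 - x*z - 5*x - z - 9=4*x^2 + 3*x + z*(-x - 3) - 27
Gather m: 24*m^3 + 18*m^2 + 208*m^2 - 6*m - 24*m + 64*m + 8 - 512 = 24*m^3 + 226*m^2 + 34*m - 504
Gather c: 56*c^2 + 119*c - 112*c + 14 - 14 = 56*c^2 + 7*c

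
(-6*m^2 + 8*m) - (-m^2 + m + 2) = -5*m^2 + 7*m - 2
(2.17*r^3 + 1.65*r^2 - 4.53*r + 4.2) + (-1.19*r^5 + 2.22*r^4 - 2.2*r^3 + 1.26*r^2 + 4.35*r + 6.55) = -1.19*r^5 + 2.22*r^4 - 0.0300000000000002*r^3 + 2.91*r^2 - 0.180000000000001*r + 10.75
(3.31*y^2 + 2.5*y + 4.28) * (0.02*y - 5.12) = 0.0662*y^3 - 16.8972*y^2 - 12.7144*y - 21.9136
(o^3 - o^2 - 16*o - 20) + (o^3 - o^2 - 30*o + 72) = 2*o^3 - 2*o^2 - 46*o + 52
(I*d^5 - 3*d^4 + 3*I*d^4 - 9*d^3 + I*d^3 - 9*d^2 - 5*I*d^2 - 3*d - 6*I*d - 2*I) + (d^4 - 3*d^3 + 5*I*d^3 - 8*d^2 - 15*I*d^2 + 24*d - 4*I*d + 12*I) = I*d^5 - 2*d^4 + 3*I*d^4 - 12*d^3 + 6*I*d^3 - 17*d^2 - 20*I*d^2 + 21*d - 10*I*d + 10*I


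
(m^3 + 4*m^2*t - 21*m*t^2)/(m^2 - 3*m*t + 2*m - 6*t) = m*(m + 7*t)/(m + 2)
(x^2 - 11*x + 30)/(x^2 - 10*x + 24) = (x - 5)/(x - 4)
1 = 1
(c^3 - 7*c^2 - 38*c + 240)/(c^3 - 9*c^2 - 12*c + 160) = (c + 6)/(c + 4)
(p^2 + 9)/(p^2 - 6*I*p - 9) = (p + 3*I)/(p - 3*I)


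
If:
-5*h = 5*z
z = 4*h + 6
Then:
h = -6/5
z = 6/5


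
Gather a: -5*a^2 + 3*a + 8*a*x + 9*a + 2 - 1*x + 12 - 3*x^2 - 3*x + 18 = -5*a^2 + a*(8*x + 12) - 3*x^2 - 4*x + 32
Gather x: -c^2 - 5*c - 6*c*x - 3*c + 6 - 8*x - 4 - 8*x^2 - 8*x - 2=-c^2 - 8*c - 8*x^2 + x*(-6*c - 16)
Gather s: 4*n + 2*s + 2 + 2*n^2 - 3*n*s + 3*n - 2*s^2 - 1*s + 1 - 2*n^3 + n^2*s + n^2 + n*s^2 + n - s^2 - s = -2*n^3 + 3*n^2 + 8*n + s^2*(n - 3) + s*(n^2 - 3*n) + 3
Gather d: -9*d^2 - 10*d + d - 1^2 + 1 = -9*d^2 - 9*d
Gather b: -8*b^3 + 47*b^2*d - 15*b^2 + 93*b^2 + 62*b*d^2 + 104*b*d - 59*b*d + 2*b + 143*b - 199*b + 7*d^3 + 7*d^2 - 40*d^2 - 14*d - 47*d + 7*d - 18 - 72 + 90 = -8*b^3 + b^2*(47*d + 78) + b*(62*d^2 + 45*d - 54) + 7*d^3 - 33*d^2 - 54*d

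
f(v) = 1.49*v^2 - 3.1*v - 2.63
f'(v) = 2.98*v - 3.1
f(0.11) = -2.95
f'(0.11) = -2.77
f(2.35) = -1.69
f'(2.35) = 3.90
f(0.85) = -4.19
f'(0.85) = -0.57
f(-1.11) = 2.65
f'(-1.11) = -6.41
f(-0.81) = 0.86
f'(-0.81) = -5.51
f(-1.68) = 6.78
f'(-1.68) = -8.11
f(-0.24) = -1.80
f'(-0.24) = -3.82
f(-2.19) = 11.31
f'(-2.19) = -9.63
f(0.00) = -2.63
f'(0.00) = -3.10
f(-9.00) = 145.96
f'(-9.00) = -29.92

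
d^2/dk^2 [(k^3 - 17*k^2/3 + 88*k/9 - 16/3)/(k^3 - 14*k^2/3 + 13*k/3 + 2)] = 2*(-81*k^3 + 594*k^2 - 1152*k + 772)/(3*(27*k^6 - 135*k^5 + 171*k^4 + 55*k^3 - 114*k^2 - 60*k - 8))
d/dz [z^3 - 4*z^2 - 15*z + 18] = 3*z^2 - 8*z - 15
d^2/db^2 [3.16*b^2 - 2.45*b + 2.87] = 6.32000000000000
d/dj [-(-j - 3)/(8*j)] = -3/(8*j^2)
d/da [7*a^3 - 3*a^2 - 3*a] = 21*a^2 - 6*a - 3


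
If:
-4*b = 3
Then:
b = -3/4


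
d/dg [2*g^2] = 4*g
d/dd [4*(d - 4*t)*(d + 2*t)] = 8*d - 8*t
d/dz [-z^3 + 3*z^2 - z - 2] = -3*z^2 + 6*z - 1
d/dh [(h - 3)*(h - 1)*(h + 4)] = 3*h^2 - 13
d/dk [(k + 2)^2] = 2*k + 4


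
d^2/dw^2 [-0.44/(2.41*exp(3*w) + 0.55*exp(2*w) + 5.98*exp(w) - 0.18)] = (-0.44*(7.23*exp(2*w) + 1.1*exp(w) + 5.98)*(14.46*exp(2*w) + 2.2*exp(w) + 11.96)*exp(w) + (9.5436*exp(2*w) + 0.968*exp(w) + 2.6312)*(2.41*exp(3*w) + 0.55*exp(2*w) + 5.98*exp(w) - 0.18))*exp(w)/(2.41*exp(3*w) + 0.55*exp(2*w) + 5.98*exp(w) - 0.18)^3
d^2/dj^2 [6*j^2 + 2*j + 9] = 12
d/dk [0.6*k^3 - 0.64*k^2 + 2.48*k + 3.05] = 1.8*k^2 - 1.28*k + 2.48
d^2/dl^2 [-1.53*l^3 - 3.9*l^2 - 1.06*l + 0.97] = -9.18*l - 7.8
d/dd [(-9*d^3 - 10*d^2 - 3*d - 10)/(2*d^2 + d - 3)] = (-18*d^4 - 18*d^3 + 77*d^2 + 100*d + 19)/(4*d^4 + 4*d^3 - 11*d^2 - 6*d + 9)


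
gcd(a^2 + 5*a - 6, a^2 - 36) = a + 6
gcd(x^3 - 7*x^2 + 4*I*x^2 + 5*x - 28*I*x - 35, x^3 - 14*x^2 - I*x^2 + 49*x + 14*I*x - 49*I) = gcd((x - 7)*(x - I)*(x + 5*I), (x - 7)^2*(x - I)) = x^2 + x*(-7 - I) + 7*I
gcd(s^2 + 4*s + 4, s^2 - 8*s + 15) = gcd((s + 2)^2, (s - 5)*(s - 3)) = 1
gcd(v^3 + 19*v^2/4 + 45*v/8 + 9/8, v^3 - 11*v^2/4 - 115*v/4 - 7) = v + 1/4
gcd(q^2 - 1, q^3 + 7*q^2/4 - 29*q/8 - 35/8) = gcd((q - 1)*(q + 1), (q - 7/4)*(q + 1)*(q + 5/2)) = q + 1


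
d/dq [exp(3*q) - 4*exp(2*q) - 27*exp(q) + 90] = (3*exp(2*q) - 8*exp(q) - 27)*exp(q)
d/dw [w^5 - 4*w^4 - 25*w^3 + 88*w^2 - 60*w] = 5*w^4 - 16*w^3 - 75*w^2 + 176*w - 60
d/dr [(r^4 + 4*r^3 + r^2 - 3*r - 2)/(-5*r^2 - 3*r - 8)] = (-10*r^5 - 29*r^4 - 56*r^3 - 114*r^2 - 36*r + 18)/(25*r^4 + 30*r^3 + 89*r^2 + 48*r + 64)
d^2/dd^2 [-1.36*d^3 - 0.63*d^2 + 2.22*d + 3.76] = -8.16*d - 1.26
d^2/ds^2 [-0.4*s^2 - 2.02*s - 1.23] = -0.800000000000000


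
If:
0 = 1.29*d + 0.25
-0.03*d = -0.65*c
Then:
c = -0.01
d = -0.19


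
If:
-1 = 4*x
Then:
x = -1/4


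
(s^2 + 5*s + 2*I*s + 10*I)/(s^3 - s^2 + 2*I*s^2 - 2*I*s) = (s + 5)/(s*(s - 1))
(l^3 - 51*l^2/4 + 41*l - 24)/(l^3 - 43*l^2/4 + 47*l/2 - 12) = (l - 4)/(l - 2)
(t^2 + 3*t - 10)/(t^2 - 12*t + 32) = (t^2 + 3*t - 10)/(t^2 - 12*t + 32)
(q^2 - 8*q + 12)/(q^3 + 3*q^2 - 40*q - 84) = (q - 2)/(q^2 + 9*q + 14)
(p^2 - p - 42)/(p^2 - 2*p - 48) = (p - 7)/(p - 8)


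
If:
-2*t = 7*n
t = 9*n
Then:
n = 0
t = 0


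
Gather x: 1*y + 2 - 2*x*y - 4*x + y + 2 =x*(-2*y - 4) + 2*y + 4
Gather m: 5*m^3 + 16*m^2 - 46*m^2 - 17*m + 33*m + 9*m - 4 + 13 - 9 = 5*m^3 - 30*m^2 + 25*m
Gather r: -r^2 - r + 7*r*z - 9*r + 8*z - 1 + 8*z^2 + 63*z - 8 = -r^2 + r*(7*z - 10) + 8*z^2 + 71*z - 9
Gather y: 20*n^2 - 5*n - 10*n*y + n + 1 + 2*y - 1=20*n^2 - 4*n + y*(2 - 10*n)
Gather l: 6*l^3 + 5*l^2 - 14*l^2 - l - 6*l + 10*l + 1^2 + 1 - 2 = 6*l^3 - 9*l^2 + 3*l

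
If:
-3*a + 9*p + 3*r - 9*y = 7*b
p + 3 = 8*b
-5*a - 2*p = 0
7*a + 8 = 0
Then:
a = -8/7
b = 41/56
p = 20/7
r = 3*y - 1345/168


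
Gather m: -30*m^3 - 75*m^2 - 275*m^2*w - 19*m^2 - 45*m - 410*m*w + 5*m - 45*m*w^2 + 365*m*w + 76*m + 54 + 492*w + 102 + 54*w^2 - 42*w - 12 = -30*m^3 + m^2*(-275*w - 94) + m*(-45*w^2 - 45*w + 36) + 54*w^2 + 450*w + 144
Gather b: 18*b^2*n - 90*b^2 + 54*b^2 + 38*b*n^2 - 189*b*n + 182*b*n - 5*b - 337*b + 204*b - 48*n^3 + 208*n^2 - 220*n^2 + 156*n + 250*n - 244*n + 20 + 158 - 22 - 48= b^2*(18*n - 36) + b*(38*n^2 - 7*n - 138) - 48*n^3 - 12*n^2 + 162*n + 108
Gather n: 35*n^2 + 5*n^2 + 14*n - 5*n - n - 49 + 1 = 40*n^2 + 8*n - 48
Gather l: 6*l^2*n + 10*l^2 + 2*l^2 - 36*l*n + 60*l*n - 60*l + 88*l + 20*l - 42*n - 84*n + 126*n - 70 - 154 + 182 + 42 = l^2*(6*n + 12) + l*(24*n + 48)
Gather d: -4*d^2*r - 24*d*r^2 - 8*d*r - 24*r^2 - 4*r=-4*d^2*r + d*(-24*r^2 - 8*r) - 24*r^2 - 4*r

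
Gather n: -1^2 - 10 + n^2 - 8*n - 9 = n^2 - 8*n - 20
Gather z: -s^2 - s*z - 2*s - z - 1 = -s^2 - 2*s + z*(-s - 1) - 1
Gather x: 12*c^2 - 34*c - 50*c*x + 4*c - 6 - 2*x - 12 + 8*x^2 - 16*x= 12*c^2 - 30*c + 8*x^2 + x*(-50*c - 18) - 18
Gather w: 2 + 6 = 8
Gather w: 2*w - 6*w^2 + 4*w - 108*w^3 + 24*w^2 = -108*w^3 + 18*w^2 + 6*w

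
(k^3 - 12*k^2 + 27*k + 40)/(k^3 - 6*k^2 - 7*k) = (k^2 - 13*k + 40)/(k*(k - 7))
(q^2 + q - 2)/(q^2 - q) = (q + 2)/q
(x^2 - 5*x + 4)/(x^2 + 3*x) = (x^2 - 5*x + 4)/(x*(x + 3))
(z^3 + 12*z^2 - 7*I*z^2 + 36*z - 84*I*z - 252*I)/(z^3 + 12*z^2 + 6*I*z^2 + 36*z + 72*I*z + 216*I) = (z - 7*I)/(z + 6*I)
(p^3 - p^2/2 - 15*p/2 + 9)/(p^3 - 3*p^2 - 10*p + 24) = (p - 3/2)/(p - 4)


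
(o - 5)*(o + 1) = o^2 - 4*o - 5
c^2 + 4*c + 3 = (c + 1)*(c + 3)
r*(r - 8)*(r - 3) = r^3 - 11*r^2 + 24*r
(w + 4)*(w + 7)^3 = w^4 + 25*w^3 + 231*w^2 + 931*w + 1372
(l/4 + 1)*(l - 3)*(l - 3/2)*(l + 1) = l^4/4 + l^3/8 - 7*l^2/2 + 9*l/8 + 9/2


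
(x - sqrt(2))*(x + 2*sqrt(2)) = x^2 + sqrt(2)*x - 4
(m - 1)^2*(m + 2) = m^3 - 3*m + 2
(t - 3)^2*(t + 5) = t^3 - t^2 - 21*t + 45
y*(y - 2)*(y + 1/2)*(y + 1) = y^4 - y^3/2 - 5*y^2/2 - y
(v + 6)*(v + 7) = v^2 + 13*v + 42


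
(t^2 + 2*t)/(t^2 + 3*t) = (t + 2)/(t + 3)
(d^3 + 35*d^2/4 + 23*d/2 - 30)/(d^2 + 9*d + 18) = (d^2 + 11*d/4 - 5)/(d + 3)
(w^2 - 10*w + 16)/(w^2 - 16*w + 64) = (w - 2)/(w - 8)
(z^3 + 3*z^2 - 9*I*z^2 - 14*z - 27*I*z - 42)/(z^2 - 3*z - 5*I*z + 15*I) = (z^3 + 3*z^2*(1 - 3*I) - z*(14 + 27*I) - 42)/(z^2 - z*(3 + 5*I) + 15*I)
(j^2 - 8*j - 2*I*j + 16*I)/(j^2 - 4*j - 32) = (j - 2*I)/(j + 4)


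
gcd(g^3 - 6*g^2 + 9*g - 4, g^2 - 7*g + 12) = g - 4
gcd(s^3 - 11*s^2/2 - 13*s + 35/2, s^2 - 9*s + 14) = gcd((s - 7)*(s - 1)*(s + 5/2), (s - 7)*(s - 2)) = s - 7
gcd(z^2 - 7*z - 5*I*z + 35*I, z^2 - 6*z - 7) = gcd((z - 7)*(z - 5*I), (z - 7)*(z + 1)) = z - 7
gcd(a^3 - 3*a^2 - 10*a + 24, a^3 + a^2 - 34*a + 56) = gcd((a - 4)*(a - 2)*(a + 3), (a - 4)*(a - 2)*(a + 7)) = a^2 - 6*a + 8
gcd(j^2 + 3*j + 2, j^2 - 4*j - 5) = j + 1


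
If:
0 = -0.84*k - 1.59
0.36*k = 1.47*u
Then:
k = -1.89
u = -0.46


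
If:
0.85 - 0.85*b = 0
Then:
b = 1.00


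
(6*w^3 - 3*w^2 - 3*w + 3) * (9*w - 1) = 54*w^4 - 33*w^3 - 24*w^2 + 30*w - 3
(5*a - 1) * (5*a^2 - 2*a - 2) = 25*a^3 - 15*a^2 - 8*a + 2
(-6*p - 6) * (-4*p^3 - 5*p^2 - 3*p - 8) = 24*p^4 + 54*p^3 + 48*p^2 + 66*p + 48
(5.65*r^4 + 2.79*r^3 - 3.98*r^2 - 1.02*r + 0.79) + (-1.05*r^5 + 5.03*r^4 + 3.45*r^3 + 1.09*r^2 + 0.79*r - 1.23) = -1.05*r^5 + 10.68*r^4 + 6.24*r^3 - 2.89*r^2 - 0.23*r - 0.44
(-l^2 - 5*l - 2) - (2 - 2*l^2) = l^2 - 5*l - 4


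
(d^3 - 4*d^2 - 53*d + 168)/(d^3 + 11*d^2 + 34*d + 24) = (d^3 - 4*d^2 - 53*d + 168)/(d^3 + 11*d^2 + 34*d + 24)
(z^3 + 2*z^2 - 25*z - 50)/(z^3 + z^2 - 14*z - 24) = (z^2 - 25)/(z^2 - z - 12)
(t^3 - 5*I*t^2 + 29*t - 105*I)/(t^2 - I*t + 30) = (t^2 - 10*I*t - 21)/(t - 6*I)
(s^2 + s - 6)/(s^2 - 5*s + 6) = (s + 3)/(s - 3)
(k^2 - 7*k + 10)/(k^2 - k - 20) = (k - 2)/(k + 4)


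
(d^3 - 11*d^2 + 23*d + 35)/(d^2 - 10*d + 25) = (d^2 - 6*d - 7)/(d - 5)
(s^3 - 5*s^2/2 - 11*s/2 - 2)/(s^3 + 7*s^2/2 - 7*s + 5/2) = (2*s^3 - 5*s^2 - 11*s - 4)/(2*s^3 + 7*s^2 - 14*s + 5)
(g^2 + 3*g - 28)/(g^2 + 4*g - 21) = (g - 4)/(g - 3)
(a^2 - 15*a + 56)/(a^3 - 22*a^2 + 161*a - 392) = 1/(a - 7)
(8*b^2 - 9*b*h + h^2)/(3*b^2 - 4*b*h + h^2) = (8*b - h)/(3*b - h)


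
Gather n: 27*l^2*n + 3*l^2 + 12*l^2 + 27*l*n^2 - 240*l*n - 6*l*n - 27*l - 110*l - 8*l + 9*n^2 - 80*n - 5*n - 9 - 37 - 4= 15*l^2 - 145*l + n^2*(27*l + 9) + n*(27*l^2 - 246*l - 85) - 50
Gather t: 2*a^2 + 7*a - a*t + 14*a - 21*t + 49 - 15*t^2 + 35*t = 2*a^2 + 21*a - 15*t^2 + t*(14 - a) + 49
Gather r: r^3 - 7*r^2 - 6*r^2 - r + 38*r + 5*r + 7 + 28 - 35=r^3 - 13*r^2 + 42*r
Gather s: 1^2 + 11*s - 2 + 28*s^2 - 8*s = 28*s^2 + 3*s - 1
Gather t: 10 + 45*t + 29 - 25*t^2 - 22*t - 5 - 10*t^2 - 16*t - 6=-35*t^2 + 7*t + 28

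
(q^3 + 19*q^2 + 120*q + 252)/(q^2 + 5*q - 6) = (q^2 + 13*q + 42)/(q - 1)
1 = 1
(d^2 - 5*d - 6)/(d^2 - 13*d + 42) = (d + 1)/(d - 7)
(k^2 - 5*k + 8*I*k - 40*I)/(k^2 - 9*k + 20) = (k + 8*I)/(k - 4)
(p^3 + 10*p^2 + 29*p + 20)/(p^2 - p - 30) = (p^2 + 5*p + 4)/(p - 6)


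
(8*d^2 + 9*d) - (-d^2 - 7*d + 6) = 9*d^2 + 16*d - 6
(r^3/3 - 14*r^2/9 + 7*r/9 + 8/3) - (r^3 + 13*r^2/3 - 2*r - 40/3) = -2*r^3/3 - 53*r^2/9 + 25*r/9 + 16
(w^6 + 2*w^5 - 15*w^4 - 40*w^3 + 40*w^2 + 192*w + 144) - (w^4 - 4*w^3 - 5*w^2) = w^6 + 2*w^5 - 16*w^4 - 36*w^3 + 45*w^2 + 192*w + 144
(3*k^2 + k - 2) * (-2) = -6*k^2 - 2*k + 4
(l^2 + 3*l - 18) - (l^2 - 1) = 3*l - 17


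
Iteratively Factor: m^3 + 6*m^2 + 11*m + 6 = (m + 1)*(m^2 + 5*m + 6) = (m + 1)*(m + 2)*(m + 3)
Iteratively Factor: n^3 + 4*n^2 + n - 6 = (n - 1)*(n^2 + 5*n + 6) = (n - 1)*(n + 3)*(n + 2)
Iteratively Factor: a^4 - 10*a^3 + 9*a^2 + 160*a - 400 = (a - 5)*(a^3 - 5*a^2 - 16*a + 80) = (a - 5)*(a - 4)*(a^2 - a - 20) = (a - 5)*(a - 4)*(a + 4)*(a - 5)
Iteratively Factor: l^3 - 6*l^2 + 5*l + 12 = (l + 1)*(l^2 - 7*l + 12) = (l - 4)*(l + 1)*(l - 3)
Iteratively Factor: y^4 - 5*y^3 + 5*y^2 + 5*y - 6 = (y - 3)*(y^3 - 2*y^2 - y + 2) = (y - 3)*(y - 2)*(y^2 - 1) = (y - 3)*(y - 2)*(y + 1)*(y - 1)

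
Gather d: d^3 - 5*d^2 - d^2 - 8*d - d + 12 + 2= d^3 - 6*d^2 - 9*d + 14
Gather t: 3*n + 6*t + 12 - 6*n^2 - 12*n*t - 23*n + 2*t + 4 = -6*n^2 - 20*n + t*(8 - 12*n) + 16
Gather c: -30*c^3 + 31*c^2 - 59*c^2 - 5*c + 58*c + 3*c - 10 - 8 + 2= -30*c^3 - 28*c^2 + 56*c - 16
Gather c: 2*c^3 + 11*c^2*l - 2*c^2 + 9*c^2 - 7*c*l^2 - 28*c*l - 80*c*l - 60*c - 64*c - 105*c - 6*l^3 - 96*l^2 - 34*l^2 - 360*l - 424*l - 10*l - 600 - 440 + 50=2*c^3 + c^2*(11*l + 7) + c*(-7*l^2 - 108*l - 229) - 6*l^3 - 130*l^2 - 794*l - 990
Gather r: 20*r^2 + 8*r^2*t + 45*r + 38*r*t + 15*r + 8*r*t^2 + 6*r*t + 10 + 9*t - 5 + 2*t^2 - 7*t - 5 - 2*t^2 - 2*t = r^2*(8*t + 20) + r*(8*t^2 + 44*t + 60)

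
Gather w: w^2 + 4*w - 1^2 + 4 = w^2 + 4*w + 3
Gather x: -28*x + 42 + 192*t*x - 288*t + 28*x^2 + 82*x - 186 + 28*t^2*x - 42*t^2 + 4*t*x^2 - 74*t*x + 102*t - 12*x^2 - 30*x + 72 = -42*t^2 - 186*t + x^2*(4*t + 16) + x*(28*t^2 + 118*t + 24) - 72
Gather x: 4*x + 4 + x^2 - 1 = x^2 + 4*x + 3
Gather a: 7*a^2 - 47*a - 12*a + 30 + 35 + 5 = 7*a^2 - 59*a + 70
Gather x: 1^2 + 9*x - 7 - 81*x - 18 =-72*x - 24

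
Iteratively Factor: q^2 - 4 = (q - 2)*(q + 2)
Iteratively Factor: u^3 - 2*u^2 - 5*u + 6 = (u - 3)*(u^2 + u - 2) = (u - 3)*(u + 2)*(u - 1)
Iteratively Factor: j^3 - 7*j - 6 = (j - 3)*(j^2 + 3*j + 2) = (j - 3)*(j + 2)*(j + 1)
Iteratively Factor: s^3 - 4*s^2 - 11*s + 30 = (s - 2)*(s^2 - 2*s - 15) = (s - 2)*(s + 3)*(s - 5)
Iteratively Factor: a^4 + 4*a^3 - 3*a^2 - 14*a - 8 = (a + 1)*(a^3 + 3*a^2 - 6*a - 8) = (a + 1)*(a + 4)*(a^2 - a - 2) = (a + 1)^2*(a + 4)*(a - 2)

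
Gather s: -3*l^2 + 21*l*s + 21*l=-3*l^2 + 21*l*s + 21*l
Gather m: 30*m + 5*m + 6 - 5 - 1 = 35*m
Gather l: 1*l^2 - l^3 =-l^3 + l^2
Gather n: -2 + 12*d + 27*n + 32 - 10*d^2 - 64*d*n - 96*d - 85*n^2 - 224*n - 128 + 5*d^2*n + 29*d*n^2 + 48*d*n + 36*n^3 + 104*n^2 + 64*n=-10*d^2 - 84*d + 36*n^3 + n^2*(29*d + 19) + n*(5*d^2 - 16*d - 133) - 98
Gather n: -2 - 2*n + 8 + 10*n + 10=8*n + 16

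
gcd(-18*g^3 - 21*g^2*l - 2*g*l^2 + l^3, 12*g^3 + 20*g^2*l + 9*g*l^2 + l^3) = g + l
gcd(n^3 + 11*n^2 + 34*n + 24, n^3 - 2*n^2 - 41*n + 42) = n + 6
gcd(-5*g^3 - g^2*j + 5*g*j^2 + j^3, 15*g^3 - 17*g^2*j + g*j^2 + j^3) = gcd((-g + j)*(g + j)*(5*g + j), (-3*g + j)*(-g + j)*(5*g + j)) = 5*g^2 - 4*g*j - j^2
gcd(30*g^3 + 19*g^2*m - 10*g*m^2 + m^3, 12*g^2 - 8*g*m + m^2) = 6*g - m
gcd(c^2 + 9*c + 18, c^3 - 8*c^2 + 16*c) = 1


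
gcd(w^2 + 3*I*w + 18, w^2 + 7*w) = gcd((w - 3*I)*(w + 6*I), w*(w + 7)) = 1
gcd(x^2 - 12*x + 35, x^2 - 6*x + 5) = x - 5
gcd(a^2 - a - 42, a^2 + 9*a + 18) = a + 6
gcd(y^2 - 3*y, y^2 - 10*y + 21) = y - 3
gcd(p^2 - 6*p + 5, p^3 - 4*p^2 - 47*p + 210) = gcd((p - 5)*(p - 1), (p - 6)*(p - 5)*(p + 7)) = p - 5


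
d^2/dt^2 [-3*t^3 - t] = -18*t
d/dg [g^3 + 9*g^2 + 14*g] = 3*g^2 + 18*g + 14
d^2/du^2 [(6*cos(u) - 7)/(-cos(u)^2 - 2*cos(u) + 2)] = 4*(27*(1 - cos(2*u))^2*cos(u) - 20*(1 - cos(2*u))^2 + 37*cos(u) - 98*cos(2*u) + 33*cos(3*u) - 6*cos(5*u) + 54)/(4*cos(u) + cos(2*u) - 3)^3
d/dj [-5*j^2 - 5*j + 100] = -10*j - 5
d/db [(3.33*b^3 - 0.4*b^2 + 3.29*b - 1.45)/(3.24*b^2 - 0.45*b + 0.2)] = (10.7892*b^4 - 2.997*b^3 - 8.4816*b^2 + 9.236*b + 0.00550000000000006)/(10.4976*b^4 - 2.916*b^3 + 1.4985*b^2 - 0.18*b + 0.04)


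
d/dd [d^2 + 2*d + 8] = 2*d + 2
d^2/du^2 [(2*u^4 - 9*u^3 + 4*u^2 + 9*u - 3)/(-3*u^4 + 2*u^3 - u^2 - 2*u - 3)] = 2*(69*u^9 - 90*u^8 - 423*u^7 + 508*u^6 - 1227*u^5 + 1035*u^4 + 506*u^3 - 423*u^2 + 396*u + 21)/(27*u^12 - 54*u^11 + 63*u^10 + 10*u^9 + 30*u^8 - 54*u^7 + 103*u^6 + 54*u^5 + 30*u^4 - 10*u^3 + 63*u^2 + 54*u + 27)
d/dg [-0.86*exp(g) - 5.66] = -0.86*exp(g)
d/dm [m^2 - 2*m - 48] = 2*m - 2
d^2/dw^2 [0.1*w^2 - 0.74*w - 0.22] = 0.200000000000000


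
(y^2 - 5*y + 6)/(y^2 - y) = (y^2 - 5*y + 6)/(y*(y - 1))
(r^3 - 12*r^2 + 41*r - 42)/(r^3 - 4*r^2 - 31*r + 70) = (r - 3)/(r + 5)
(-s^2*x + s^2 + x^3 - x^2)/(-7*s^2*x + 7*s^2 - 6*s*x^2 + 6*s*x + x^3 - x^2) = (-s + x)/(-7*s + x)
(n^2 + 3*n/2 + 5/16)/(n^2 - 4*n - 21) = (16*n^2 + 24*n + 5)/(16*(n^2 - 4*n - 21))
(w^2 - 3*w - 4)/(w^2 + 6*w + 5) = (w - 4)/(w + 5)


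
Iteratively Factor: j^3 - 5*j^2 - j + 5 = (j - 1)*(j^2 - 4*j - 5) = (j - 1)*(j + 1)*(j - 5)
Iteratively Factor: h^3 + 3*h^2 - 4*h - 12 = (h - 2)*(h^2 + 5*h + 6) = (h - 2)*(h + 3)*(h + 2)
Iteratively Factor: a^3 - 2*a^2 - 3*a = (a + 1)*(a^2 - 3*a) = (a - 3)*(a + 1)*(a)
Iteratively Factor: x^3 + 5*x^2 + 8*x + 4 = (x + 2)*(x^2 + 3*x + 2) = (x + 1)*(x + 2)*(x + 2)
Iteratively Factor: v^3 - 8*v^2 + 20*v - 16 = (v - 2)*(v^2 - 6*v + 8) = (v - 2)^2*(v - 4)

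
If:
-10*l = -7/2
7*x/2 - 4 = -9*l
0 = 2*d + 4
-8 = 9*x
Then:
No Solution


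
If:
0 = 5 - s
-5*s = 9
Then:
No Solution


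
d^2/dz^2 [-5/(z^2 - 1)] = 10*(-3*z^2 - 1)/(z^2 - 1)^3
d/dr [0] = 0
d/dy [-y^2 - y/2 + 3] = -2*y - 1/2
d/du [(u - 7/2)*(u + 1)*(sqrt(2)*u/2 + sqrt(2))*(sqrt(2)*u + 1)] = 4*u^3 - 3*u^2/2 + 3*sqrt(2)*u^2/2 - 17*u - sqrt(2)*u/2 - 7 - 17*sqrt(2)/4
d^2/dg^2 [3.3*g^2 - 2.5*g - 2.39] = 6.60000000000000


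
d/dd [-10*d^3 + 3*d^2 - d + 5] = -30*d^2 + 6*d - 1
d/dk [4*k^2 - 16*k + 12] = 8*k - 16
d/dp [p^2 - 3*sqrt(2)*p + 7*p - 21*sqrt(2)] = 2*p - 3*sqrt(2) + 7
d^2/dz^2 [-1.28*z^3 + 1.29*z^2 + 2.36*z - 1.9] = 2.58 - 7.68*z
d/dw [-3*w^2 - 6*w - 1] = -6*w - 6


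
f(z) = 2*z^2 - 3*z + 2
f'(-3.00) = -15.00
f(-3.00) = 29.00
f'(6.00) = 21.00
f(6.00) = 56.00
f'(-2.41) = -12.64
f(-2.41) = 20.85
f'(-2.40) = -12.60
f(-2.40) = 20.72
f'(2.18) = 5.72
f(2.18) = 4.96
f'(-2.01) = -11.04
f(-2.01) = 16.11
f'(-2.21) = -11.84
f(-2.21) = 18.40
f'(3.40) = 10.60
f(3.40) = 14.92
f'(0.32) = -1.72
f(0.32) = 1.24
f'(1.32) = 2.28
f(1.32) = 1.52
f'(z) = 4*z - 3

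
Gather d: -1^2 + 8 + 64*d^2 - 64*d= 64*d^2 - 64*d + 7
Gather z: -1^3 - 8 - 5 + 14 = 0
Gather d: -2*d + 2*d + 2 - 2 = 0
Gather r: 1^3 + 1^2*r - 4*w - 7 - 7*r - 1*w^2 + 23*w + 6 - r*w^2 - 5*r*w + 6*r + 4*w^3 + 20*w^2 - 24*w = r*(-w^2 - 5*w) + 4*w^3 + 19*w^2 - 5*w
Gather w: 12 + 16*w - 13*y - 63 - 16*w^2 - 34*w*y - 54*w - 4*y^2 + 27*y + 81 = -16*w^2 + w*(-34*y - 38) - 4*y^2 + 14*y + 30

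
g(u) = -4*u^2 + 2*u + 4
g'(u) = 2 - 8*u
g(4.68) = -74.25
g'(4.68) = -35.44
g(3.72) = -43.91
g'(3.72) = -27.76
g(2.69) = -19.56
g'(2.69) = -19.52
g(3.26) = -31.99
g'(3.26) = -24.08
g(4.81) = -78.92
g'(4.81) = -36.48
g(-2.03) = -16.54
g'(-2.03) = 18.24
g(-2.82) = -33.45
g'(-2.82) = 24.56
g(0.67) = 3.54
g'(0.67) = -3.36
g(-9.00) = -338.00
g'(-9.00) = 74.00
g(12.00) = -548.00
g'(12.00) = -94.00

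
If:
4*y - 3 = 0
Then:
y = 3/4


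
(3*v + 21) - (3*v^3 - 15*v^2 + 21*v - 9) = -3*v^3 + 15*v^2 - 18*v + 30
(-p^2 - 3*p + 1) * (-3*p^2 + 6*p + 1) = 3*p^4 + 3*p^3 - 22*p^2 + 3*p + 1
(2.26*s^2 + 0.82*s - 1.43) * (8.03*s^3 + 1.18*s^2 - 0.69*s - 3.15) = 18.1478*s^5 + 9.2514*s^4 - 12.0747*s^3 - 9.3722*s^2 - 1.5963*s + 4.5045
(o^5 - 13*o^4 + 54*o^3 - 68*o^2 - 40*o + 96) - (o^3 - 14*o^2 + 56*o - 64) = o^5 - 13*o^4 + 53*o^3 - 54*o^2 - 96*o + 160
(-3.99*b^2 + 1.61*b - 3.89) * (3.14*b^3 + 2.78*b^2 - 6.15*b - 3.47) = -12.5286*b^5 - 6.0368*b^4 + 16.7997*b^3 - 6.8704*b^2 + 18.3368*b + 13.4983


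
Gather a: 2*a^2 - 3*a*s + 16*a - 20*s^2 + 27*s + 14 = 2*a^2 + a*(16 - 3*s) - 20*s^2 + 27*s + 14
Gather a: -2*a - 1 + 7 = 6 - 2*a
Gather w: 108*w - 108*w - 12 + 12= 0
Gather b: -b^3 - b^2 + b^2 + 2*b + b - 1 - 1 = -b^3 + 3*b - 2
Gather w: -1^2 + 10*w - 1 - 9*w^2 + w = -9*w^2 + 11*w - 2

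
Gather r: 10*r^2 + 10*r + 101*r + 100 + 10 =10*r^2 + 111*r + 110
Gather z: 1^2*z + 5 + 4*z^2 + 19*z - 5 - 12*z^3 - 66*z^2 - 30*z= -12*z^3 - 62*z^2 - 10*z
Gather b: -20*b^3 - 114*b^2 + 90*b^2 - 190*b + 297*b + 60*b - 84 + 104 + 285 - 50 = -20*b^3 - 24*b^2 + 167*b + 255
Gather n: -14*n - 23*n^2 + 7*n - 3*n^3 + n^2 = -3*n^3 - 22*n^2 - 7*n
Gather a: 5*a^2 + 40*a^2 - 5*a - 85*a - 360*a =45*a^2 - 450*a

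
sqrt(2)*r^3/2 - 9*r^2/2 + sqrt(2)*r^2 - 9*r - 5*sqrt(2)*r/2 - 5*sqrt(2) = (r - 5*sqrt(2))*(r + sqrt(2)/2)*(sqrt(2)*r/2 + sqrt(2))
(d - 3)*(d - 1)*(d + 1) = d^3 - 3*d^2 - d + 3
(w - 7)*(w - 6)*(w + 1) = w^3 - 12*w^2 + 29*w + 42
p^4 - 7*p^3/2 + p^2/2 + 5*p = p*(p - 5/2)*(p - 2)*(p + 1)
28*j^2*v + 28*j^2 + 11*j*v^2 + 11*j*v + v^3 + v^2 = (4*j + v)*(7*j + v)*(v + 1)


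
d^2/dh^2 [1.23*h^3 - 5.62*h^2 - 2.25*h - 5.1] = 7.38*h - 11.24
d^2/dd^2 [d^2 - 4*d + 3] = 2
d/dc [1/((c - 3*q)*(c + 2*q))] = (-2*c + q)/(c^4 - 2*c^3*q - 11*c^2*q^2 + 12*c*q^3 + 36*q^4)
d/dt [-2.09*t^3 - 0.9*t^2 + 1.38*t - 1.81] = -6.27*t^2 - 1.8*t + 1.38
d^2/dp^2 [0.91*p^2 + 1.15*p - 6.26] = 1.82000000000000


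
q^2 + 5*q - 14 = (q - 2)*(q + 7)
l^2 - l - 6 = (l - 3)*(l + 2)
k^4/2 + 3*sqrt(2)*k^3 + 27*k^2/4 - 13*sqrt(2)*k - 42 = (k/2 + sqrt(2))*(k - 3*sqrt(2)/2)*(k + 2*sqrt(2))*(k + 7*sqrt(2)/2)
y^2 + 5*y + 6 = (y + 2)*(y + 3)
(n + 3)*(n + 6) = n^2 + 9*n + 18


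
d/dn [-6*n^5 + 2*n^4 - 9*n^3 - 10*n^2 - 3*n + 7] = -30*n^4 + 8*n^3 - 27*n^2 - 20*n - 3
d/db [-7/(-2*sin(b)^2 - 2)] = -14*sin(2*b)/(cos(2*b) - 3)^2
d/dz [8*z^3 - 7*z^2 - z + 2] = 24*z^2 - 14*z - 1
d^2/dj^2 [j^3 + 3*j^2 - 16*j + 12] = 6*j + 6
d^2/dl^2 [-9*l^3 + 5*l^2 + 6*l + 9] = 10 - 54*l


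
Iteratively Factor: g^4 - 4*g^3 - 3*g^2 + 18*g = (g + 2)*(g^3 - 6*g^2 + 9*g) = g*(g + 2)*(g^2 - 6*g + 9) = g*(g - 3)*(g + 2)*(g - 3)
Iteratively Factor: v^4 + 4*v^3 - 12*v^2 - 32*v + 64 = (v - 2)*(v^3 + 6*v^2 - 32) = (v - 2)*(v + 4)*(v^2 + 2*v - 8) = (v - 2)*(v + 4)^2*(v - 2)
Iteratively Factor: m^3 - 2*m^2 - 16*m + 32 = (m - 2)*(m^2 - 16) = (m - 2)*(m + 4)*(m - 4)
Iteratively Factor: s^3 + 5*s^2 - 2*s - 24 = (s + 3)*(s^2 + 2*s - 8) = (s - 2)*(s + 3)*(s + 4)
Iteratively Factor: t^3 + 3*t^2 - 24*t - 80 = (t + 4)*(t^2 - t - 20) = (t + 4)^2*(t - 5)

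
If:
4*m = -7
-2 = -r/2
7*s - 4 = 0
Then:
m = -7/4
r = 4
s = 4/7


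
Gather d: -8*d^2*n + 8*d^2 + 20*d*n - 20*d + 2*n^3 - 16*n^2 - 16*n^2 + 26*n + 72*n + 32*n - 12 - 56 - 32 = d^2*(8 - 8*n) + d*(20*n - 20) + 2*n^3 - 32*n^2 + 130*n - 100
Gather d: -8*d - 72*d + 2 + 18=20 - 80*d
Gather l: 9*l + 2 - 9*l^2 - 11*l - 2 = -9*l^2 - 2*l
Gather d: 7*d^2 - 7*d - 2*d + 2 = 7*d^2 - 9*d + 2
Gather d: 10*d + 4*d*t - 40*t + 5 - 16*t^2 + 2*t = d*(4*t + 10) - 16*t^2 - 38*t + 5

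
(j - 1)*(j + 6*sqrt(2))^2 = j^3 - j^2 + 12*sqrt(2)*j^2 - 12*sqrt(2)*j + 72*j - 72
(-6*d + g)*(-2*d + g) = 12*d^2 - 8*d*g + g^2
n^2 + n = n*(n + 1)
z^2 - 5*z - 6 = (z - 6)*(z + 1)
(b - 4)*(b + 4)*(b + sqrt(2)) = b^3 + sqrt(2)*b^2 - 16*b - 16*sqrt(2)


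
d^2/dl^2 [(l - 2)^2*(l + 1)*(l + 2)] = 12*l^2 - 6*l - 12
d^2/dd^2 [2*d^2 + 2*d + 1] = 4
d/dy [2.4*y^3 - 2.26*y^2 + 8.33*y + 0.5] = 7.2*y^2 - 4.52*y + 8.33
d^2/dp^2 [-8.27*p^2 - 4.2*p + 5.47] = -16.5400000000000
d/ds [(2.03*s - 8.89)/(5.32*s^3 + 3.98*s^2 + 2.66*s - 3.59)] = (-21.5992*s^3 + 133.805*s^2 + 70.7644*s + 16.3597)/(28.3024*s^6 + 42.3472*s^5 + 44.1428*s^4 - 17.024*s^3 - 21.5008*s^2 - 19.0988*s + 12.8881)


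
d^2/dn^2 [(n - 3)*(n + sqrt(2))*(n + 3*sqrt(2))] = 6*n - 6 + 8*sqrt(2)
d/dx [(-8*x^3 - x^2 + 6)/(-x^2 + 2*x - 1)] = 2*(4*x^3 - 12*x^2 - x + 6)/(x^3 - 3*x^2 + 3*x - 1)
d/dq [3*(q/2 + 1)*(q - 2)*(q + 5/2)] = 9*q^2/2 + 15*q/2 - 6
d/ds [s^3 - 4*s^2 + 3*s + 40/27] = 3*s^2 - 8*s + 3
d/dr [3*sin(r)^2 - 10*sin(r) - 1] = 2*(3*sin(r) - 5)*cos(r)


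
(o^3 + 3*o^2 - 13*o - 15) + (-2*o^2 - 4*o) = o^3 + o^2 - 17*o - 15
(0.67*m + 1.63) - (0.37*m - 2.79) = 0.3*m + 4.42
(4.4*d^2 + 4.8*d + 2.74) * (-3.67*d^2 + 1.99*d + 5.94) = -16.148*d^4 - 8.86*d^3 + 25.6322*d^2 + 33.9646*d + 16.2756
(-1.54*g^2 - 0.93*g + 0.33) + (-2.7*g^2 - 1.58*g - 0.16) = -4.24*g^2 - 2.51*g + 0.17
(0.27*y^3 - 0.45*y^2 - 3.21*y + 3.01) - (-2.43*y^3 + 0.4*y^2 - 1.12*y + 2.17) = 2.7*y^3 - 0.85*y^2 - 2.09*y + 0.84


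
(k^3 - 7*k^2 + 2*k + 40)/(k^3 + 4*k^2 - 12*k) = (k^3 - 7*k^2 + 2*k + 40)/(k*(k^2 + 4*k - 12))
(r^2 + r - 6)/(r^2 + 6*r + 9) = (r - 2)/(r + 3)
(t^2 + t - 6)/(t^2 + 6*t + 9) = (t - 2)/(t + 3)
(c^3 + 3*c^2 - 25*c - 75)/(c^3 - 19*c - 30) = (c + 5)/(c + 2)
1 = 1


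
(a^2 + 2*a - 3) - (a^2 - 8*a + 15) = 10*a - 18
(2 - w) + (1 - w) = 3 - 2*w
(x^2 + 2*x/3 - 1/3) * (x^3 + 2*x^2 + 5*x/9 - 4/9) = x^5 + 8*x^4/3 + 14*x^3/9 - 20*x^2/27 - 13*x/27 + 4/27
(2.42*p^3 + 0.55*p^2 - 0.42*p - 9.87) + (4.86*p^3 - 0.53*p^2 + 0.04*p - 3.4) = 7.28*p^3 + 0.02*p^2 - 0.38*p - 13.27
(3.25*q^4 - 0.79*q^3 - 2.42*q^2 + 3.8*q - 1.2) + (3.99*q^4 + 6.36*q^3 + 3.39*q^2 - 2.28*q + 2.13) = 7.24*q^4 + 5.57*q^3 + 0.97*q^2 + 1.52*q + 0.93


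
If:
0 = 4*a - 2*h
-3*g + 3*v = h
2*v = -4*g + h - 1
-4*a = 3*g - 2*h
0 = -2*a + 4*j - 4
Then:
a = 3/2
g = 0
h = 3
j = 7/4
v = 1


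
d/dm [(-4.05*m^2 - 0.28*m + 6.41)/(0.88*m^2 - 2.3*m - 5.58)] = (9.5614*m^2 + 33.9164*m + 16.3054)/(0.7744*m^4 - 4.048*m^3 - 4.5308*m^2 + 25.668*m + 31.1364)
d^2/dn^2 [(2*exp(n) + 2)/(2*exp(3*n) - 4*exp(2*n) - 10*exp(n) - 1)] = (32*exp(6*n) + 24*exp(5*n) + 16*exp(4*n) + 20*exp(3*n) + 228*exp(2*n) + 148*exp(n) - 18)*exp(n)/(8*exp(9*n) - 48*exp(8*n) - 24*exp(7*n) + 404*exp(6*n) + 168*exp(5*n) - 1128*exp(4*n) - 1234*exp(3*n) - 312*exp(2*n) - 30*exp(n) - 1)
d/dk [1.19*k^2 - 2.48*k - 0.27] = 2.38*k - 2.48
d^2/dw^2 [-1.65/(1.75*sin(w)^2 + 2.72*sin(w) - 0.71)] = (20.2125*sin(w)^4 + 23.562*sin(w)^3 - 9.91089*sin(w)^2 - 43.93752*sin(w) - 28.51497)/(1.75*sin(w)^2 + 2.72*sin(w) - 0.71)^3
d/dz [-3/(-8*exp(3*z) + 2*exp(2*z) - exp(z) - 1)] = (-72*exp(2*z) + 12*exp(z) - 3)*exp(z)/(8*exp(3*z) - 2*exp(2*z) + exp(z) + 1)^2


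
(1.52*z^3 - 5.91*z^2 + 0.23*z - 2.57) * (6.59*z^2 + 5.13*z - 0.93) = 10.0168*z^5 - 31.1493*z^4 - 30.2162*z^3 - 10.2601*z^2 - 13.398*z + 2.3901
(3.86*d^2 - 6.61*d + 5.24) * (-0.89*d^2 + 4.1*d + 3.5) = -3.4354*d^4 + 21.7089*d^3 - 18.2546*d^2 - 1.651*d + 18.34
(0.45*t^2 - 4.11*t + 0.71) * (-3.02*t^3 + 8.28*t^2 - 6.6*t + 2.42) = -1.359*t^5 + 16.1382*t^4 - 39.145*t^3 + 34.0938*t^2 - 14.6322*t + 1.7182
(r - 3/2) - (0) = r - 3/2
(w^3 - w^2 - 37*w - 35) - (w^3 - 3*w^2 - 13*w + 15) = 2*w^2 - 24*w - 50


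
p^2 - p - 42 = (p - 7)*(p + 6)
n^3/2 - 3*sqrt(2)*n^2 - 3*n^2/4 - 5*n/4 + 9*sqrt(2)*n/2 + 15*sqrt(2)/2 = (n/2 + 1/2)*(n - 5/2)*(n - 6*sqrt(2))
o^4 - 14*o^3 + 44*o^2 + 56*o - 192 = (o - 8)*(o - 6)*(o - 2)*(o + 2)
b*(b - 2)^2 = b^3 - 4*b^2 + 4*b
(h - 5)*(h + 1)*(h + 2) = h^3 - 2*h^2 - 13*h - 10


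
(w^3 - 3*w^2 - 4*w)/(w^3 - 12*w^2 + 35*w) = (w^2 - 3*w - 4)/(w^2 - 12*w + 35)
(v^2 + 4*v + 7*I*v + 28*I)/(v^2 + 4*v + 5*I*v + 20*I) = (v + 7*I)/(v + 5*I)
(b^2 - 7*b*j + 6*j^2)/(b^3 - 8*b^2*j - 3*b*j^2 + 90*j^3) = (b - j)/(b^2 - 2*b*j - 15*j^2)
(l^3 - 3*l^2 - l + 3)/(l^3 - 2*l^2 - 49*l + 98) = (l^3 - 3*l^2 - l + 3)/(l^3 - 2*l^2 - 49*l + 98)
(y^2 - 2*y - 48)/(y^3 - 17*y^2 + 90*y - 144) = (y + 6)/(y^2 - 9*y + 18)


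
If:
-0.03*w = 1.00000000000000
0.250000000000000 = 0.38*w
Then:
No Solution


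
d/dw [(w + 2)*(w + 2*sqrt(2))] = 2*w + 2 + 2*sqrt(2)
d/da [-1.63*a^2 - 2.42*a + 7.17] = -3.26*a - 2.42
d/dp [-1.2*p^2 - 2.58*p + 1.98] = -2.4*p - 2.58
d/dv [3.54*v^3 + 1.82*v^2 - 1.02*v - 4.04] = 10.62*v^2 + 3.64*v - 1.02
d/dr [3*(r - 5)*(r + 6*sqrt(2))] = 6*r - 15 + 18*sqrt(2)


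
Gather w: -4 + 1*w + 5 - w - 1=0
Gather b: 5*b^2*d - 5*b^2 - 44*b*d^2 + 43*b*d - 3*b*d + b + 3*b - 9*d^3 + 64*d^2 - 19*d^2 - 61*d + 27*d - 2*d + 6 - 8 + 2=b^2*(5*d - 5) + b*(-44*d^2 + 40*d + 4) - 9*d^3 + 45*d^2 - 36*d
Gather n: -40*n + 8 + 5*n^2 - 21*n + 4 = 5*n^2 - 61*n + 12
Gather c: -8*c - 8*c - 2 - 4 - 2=-16*c - 8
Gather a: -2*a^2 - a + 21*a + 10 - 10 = -2*a^2 + 20*a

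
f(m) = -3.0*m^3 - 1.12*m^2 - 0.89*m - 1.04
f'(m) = -9.0*m^2 - 2.24*m - 0.89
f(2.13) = -37.01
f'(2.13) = -46.49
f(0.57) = -2.47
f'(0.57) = -5.09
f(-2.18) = 26.66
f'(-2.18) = -38.78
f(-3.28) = 95.69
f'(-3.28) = -90.37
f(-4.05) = 183.48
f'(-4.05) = -139.44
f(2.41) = -51.68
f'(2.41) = -58.56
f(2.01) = -31.72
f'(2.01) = -41.75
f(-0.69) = 0.03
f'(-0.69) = -3.63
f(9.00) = -2286.77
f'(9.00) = -750.05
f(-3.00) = 72.55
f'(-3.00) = -75.17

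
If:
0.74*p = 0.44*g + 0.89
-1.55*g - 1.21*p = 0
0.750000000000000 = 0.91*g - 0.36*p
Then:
No Solution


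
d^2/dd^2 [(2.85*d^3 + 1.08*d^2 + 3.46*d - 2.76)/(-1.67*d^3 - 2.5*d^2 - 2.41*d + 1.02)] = (2.8421709430404e-14*d^7 + 17.7734760000001*d^6 + 10.924806*d^5 - 26.480856*d^4 + 108.586346*d^3 + 124.935084*d^2 + 57.253464*d + 26.878704)/(4.657463*d^9 + 20.91675*d^8 + 51.476247*d^7 + 67.461466*d^6 + 48.735081*d^5 - 0.195413999999996*d^4 - 17.663075*d^3 - 9.969786*d^2 + 7.522092*d - 1.061208)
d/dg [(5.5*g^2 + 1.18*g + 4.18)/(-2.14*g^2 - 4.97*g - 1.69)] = (-24.8098*g^2 - 0.6996*g + 18.7804)/(4.5796*g^4 + 21.2716*g^3 + 31.9341*g^2 + 16.7986*g + 2.8561)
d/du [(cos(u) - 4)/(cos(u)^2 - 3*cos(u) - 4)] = sin(u)/(cos(u) + 1)^2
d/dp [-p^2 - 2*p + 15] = -2*p - 2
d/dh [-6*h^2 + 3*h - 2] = 3 - 12*h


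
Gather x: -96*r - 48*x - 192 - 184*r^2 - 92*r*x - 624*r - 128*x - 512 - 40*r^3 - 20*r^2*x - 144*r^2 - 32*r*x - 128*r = -40*r^3 - 328*r^2 - 848*r + x*(-20*r^2 - 124*r - 176) - 704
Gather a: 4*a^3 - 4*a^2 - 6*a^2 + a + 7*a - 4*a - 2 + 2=4*a^3 - 10*a^2 + 4*a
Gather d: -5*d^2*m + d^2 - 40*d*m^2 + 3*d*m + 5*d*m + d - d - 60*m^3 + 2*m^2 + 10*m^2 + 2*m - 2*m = d^2*(1 - 5*m) + d*(-40*m^2 + 8*m) - 60*m^3 + 12*m^2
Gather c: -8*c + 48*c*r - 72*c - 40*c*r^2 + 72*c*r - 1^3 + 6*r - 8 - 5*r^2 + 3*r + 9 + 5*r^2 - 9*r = c*(-40*r^2 + 120*r - 80)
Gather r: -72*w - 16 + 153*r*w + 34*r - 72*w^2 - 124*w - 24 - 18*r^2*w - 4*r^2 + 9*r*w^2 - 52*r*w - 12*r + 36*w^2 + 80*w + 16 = r^2*(-18*w - 4) + r*(9*w^2 + 101*w + 22) - 36*w^2 - 116*w - 24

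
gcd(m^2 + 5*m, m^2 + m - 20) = m + 5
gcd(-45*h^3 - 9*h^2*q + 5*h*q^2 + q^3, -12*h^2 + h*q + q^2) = -3*h + q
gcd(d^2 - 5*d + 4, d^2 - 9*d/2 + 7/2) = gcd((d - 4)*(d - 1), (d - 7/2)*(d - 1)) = d - 1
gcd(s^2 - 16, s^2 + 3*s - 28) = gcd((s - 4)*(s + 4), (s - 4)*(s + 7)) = s - 4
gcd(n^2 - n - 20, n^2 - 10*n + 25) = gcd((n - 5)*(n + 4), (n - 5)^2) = n - 5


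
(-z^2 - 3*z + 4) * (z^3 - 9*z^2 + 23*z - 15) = -z^5 + 6*z^4 + 8*z^3 - 90*z^2 + 137*z - 60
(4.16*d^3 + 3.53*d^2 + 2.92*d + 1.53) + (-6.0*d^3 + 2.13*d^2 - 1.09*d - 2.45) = -1.84*d^3 + 5.66*d^2 + 1.83*d - 0.92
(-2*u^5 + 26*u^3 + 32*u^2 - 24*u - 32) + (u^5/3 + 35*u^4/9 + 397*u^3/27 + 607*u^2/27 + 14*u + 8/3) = -5*u^5/3 + 35*u^4/9 + 1099*u^3/27 + 1471*u^2/27 - 10*u - 88/3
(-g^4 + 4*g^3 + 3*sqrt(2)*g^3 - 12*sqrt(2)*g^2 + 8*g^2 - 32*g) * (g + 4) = -g^5 + 3*sqrt(2)*g^4 + 24*g^3 - 48*sqrt(2)*g^2 - 128*g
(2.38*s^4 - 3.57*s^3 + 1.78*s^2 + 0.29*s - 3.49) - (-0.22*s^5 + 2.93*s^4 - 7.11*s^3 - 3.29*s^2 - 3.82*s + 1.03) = 0.22*s^5 - 0.55*s^4 + 3.54*s^3 + 5.07*s^2 + 4.11*s - 4.52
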